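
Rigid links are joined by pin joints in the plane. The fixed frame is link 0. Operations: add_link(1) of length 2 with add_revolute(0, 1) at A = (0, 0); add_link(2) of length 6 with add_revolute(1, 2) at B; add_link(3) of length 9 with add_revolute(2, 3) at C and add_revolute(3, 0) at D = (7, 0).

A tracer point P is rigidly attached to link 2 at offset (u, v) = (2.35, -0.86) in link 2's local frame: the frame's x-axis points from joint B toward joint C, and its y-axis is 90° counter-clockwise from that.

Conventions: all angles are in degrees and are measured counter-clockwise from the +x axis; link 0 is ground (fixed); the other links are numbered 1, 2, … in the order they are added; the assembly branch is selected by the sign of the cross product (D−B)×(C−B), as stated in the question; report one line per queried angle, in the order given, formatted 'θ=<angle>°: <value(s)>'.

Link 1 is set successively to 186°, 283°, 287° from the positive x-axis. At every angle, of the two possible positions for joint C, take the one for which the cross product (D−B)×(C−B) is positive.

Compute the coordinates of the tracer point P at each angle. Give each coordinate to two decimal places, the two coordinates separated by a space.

A=(0,0), D=(7.00,0)
θ=186°: B = A + 2.00·(cos186°, sin186°) = (-1.9890, -0.2091)
θ=186°: |BD| = 8.9915
θ=186°: circle(B,6.00) ∩ circle(D,9.00): a=1.9934, h=5.6592
θ=186°:   candidates: C₊=(-0.1278,5.4950) cross=50.885; C₋=(0.1354,-5.8204) cross=-50.885
θ=186°:   branch + wants cross > 0 → take C=(-0.1278,5.4950) (cross=50.885)
θ=186°: ex = (C−B)/|BC| = (0.3102,0.9507); ey = (-0.9507,0.3102)
θ=186°: P = B + 2.35·ex + -0.86·ey = (-0.4425,1.7582)
θ=283°: B = A + 2.00·(cos283°, sin283°) = (0.4499, -1.9487)
θ=283°: |BD| = 6.8338
θ=283°: circle(B,6.00) ∩ circle(D,9.00): a=0.1245, h=5.9987
θ=283°:   candidates: C₊=(-1.1414,3.8364) cross=40.994; C₋=(2.2798,-7.6629) cross=-40.994
θ=283°:   branch + wants cross > 0 → take C=(-1.1414,3.8364) (cross=40.994)
θ=283°: ex = (C−B)/|BC| = (-0.2652,0.9642); ey = (-0.9642,-0.2652)
θ=283°: P = B + 2.35·ex + -0.86·ey = (0.6559,0.5452)
θ=287°: B = A + 2.00·(cos287°, sin287°) = (0.5847, -1.9126)
θ=287°: |BD| = 6.6943
θ=287°: circle(B,6.00) ∩ circle(D,9.00): a=-0.0139, h=6.0000
θ=287°:   candidates: C₊=(-1.1428,3.8333) cross=40.166; C₋=(2.2856,-7.6665) cross=-40.166
θ=287°:   branch + wants cross > 0 → take C=(-1.1428,3.8333) (cross=40.166)
θ=287°: ex = (C−B)/|BC| = (-0.2879,0.9577); ey = (-0.9577,-0.2879)
θ=287°: P = B + 2.35·ex + -0.86·ey = (0.7317,0.5855)

θ=186°: -0.44 1.76
θ=283°: 0.66 0.55
θ=287°: 0.73 0.59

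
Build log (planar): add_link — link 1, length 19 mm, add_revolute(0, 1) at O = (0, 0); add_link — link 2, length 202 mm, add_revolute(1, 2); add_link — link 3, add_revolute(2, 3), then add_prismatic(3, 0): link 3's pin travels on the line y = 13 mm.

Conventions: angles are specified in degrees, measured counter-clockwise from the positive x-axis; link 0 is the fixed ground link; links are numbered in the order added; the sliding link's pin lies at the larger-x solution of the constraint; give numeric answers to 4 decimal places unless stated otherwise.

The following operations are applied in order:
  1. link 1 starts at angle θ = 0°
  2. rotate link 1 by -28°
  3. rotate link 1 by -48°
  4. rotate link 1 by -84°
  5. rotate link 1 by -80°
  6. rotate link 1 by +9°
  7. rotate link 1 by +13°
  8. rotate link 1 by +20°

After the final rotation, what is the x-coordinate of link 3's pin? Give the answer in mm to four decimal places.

geometry: r = 19 mm, L = 202 mm, e = 13 mm; θ starts at 0°
rotate link 1 by -28°: θ ← 0° -28° = -28°
rotate link 1 by -48°: θ ← -28° -48° = -76°
rotate link 1 by -84°: θ ← -76° -84° = -160°
rotate link 1 by -80°: θ ← -160° -80° = -240°
rotate link 1 by +9°: θ ← -240° +9° = -231°
rotate link 1 by +13°: θ ← -231° +13° = -218°
rotate link 1 by +20°: θ ← -218° +20° = -198°
crank pin P = (r cos θ, r sin θ) = (-18.070074, 5.871323)
h = r sin θ − e = 5.871323 − 13 = -7.128677
x = r cos θ + √(L² − h²) = -18.070074 + 201.874174 = 183.804100

183.8041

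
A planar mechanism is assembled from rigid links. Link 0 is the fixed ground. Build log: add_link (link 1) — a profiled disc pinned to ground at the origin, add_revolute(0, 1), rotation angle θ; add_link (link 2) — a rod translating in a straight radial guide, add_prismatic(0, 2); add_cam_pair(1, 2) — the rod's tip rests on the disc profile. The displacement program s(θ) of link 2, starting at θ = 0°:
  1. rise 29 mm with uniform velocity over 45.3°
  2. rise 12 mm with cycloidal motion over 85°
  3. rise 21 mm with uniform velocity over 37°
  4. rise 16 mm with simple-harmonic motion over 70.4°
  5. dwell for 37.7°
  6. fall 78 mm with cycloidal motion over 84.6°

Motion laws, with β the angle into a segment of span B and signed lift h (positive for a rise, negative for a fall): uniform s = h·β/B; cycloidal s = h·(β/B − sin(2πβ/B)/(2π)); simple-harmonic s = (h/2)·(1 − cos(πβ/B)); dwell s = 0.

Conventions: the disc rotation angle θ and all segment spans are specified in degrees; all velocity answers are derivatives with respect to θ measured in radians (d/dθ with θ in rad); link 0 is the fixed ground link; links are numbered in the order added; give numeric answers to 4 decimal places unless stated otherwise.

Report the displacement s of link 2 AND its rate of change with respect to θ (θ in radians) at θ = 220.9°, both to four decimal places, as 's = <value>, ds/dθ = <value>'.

seg 1 [0°–45.3°] uniform, h=29: full span → s += 29 → s = 29.0000
seg 2 [45.3°–130.3°] cycloidal, h=12: full span → s += 12 → s = 41.0000
seg 3 [130.3°–167.3°] uniform, h=21: full span → s += 21 → s = 62.0000
seg 4 [167.3°–237.7°] simple-harmonic, h=16: θ=220.9° here. β=53.6, B=70.4. 16/2·(1 − cos(π·0.7614)) = 13.8552 → s = 75.8552
velocity in seg [167.3°–237.7°] (simple-harmonic), θ in radians: β = 53.6° = 0.9355 rad, B = 70.4° = 1.2287 rad; ds/dθ = (πh/(2B)) sin(πβ/B) = (π·16/(2·1.2287)) sin(π·0.7614) = 13.938094 mm/rad

s = 75.8552, ds/dθ = 13.9381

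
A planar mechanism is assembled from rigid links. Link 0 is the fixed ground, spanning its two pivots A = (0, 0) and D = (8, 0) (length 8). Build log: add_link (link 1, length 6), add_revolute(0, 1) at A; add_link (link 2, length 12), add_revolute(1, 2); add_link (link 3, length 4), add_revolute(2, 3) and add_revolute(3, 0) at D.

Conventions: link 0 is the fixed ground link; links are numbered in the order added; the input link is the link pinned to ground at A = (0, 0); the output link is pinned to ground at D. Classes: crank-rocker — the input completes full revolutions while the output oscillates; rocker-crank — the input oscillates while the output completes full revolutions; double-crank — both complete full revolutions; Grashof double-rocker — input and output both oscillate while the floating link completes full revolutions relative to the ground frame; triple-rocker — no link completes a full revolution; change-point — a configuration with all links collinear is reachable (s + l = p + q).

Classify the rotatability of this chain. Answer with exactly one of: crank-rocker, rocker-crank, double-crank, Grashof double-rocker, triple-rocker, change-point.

lengths: ground=8, input=6, coupler=12, output=4
sorted: s=4 (shortest), l=12 (longest), p+q=14
s + l = 16 vs p + q = 14
s + l > p + q → non-Grashof → no link fully rotates → triple-rocker

triple-rocker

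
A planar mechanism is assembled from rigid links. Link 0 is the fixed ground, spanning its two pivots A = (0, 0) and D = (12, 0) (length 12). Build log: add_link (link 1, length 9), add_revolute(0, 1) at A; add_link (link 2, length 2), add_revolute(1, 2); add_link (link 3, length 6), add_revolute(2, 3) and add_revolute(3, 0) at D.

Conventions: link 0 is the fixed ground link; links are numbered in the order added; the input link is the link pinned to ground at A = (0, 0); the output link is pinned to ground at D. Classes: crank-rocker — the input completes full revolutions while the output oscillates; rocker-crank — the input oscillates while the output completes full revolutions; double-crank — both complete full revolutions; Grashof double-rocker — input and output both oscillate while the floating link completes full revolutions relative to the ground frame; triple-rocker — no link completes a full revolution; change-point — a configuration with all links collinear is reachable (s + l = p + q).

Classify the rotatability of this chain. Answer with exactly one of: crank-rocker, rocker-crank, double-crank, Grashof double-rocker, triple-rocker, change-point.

lengths: ground=12, input=9, coupler=2, output=6
sorted: s=2 (shortest), l=12 (longest), p+q=15
s + l = 14 vs p + q = 15
s + l < p + q (Grashof) with shortest = coupler link → Grashof double-rocker

Grashof double-rocker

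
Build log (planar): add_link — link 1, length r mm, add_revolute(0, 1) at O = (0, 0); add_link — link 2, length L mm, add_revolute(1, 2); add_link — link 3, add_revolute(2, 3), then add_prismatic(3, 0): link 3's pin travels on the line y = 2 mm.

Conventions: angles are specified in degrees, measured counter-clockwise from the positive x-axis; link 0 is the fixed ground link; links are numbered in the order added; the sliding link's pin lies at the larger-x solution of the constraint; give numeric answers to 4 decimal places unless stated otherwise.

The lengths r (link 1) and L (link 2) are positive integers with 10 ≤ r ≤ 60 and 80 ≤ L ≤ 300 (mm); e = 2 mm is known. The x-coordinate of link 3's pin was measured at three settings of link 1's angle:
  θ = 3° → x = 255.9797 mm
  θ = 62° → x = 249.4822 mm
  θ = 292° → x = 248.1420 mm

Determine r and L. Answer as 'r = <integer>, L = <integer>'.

constraint per measurement: (x − r cos θ)² + (r sin θ − e)² = L²
subtracting the θ₁ and θ₂ equations cancels the r² and L² terms:
r = (x₁² − x₂²) / (2[(x₁cos θ₁ + e sin θ₁) − (x₂cos θ₂ + e sin θ₂)]) = 12.0000 → r = 12
L² = (x₁ − r cos θ₁)² + (r sin θ₁ − e)² = 59536.0014 → L = 244.0000 → L = 244
check at θ₃=292°: x = 248.1420 (printed 248.1420) ✓

r = 12, L = 244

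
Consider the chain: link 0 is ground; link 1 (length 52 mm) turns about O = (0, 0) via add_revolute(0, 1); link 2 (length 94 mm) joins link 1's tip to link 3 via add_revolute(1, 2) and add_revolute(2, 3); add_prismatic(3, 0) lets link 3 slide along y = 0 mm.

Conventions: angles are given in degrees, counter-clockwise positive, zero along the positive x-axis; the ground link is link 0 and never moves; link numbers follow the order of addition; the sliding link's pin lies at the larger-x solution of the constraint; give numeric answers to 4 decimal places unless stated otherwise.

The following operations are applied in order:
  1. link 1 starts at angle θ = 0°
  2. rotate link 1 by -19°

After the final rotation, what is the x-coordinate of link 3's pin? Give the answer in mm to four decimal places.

geometry: r = 52 mm, L = 94 mm, e = 0 mm; θ starts at 0°
rotate link 1 by -19°: θ ← 0° -19° = -19°
crank pin P = (r cos θ, r sin θ) = (49.166966, -16.929544)
h = r sin θ − e = -16.929544 − 0 = -16.929544
x = r cos θ + √(L² − h²) = 49.166966 + 92.462914 = 141.629880

141.6299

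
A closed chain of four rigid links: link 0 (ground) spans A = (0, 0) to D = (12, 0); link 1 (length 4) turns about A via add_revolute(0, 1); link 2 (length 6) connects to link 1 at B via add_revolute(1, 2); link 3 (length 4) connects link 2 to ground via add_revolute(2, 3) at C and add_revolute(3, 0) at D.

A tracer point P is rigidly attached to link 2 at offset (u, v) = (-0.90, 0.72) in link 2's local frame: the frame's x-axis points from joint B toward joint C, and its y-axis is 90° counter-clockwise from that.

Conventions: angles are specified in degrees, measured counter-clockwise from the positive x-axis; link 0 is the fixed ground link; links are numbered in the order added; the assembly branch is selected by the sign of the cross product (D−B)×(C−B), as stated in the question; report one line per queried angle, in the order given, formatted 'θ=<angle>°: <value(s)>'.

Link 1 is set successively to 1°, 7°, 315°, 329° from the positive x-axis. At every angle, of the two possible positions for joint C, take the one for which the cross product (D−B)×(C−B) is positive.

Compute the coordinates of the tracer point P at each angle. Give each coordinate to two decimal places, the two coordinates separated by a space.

A=(0,0), D=(12.00,0)
θ=1°: B = A + 4.00·(cos1°, sin1°) = (3.9994, 0.0698)
θ=1°: |BD| = 8.0009
θ=1°: circle(B,6.00) ∩ circle(D,4.00): a=5.2503, h=2.9042
θ=1°:   candidates: C₊=(9.2748,2.9281) cross=23.236; C₋=(9.2242,-2.8801) cross=-23.236
θ=1°:   branch + wants cross > 0 → take C=(9.2748,2.9281) (cross=23.236)
θ=1°: ex = (C−B)/|BC| = (0.8792,0.4764); ey = (-0.4764,0.8792)
θ=1°: P = B + -0.90·ex + 0.72·ey = (2.8651,0.2741)
θ=7°: B = A + 4.00·(cos7°, sin7°) = (3.9702, 0.4875)
θ=7°: |BD| = 8.0446
θ=7°: circle(B,6.00) ∩ circle(D,4.00): a=5.2654, h=2.8768
θ=7°:   candidates: C₊=(9.4002,3.0399) cross=23.143; C₋=(9.0516,-2.7031) cross=-23.143
θ=7°:   branch + wants cross > 0 → take C=(9.4002,3.0399) (cross=23.143)
θ=7°: ex = (C−B)/|BC| = (0.9050,0.4254); ey = (-0.4254,0.9050)
θ=7°: P = B + -0.90·ex + 0.72·ey = (2.8494,0.7562)
θ=315°: B = A + 4.00·(cos315°, sin315°) = (2.8284, -2.8284)
θ=315°: |BD| = 9.5978
θ=315°: circle(B,6.00) ∩ circle(D,4.00): a=5.8408, h=1.3730
θ=315°:   candidates: C₊=(8.0052,0.2048) cross=13.177; C₋=(8.8145,-2.4191) cross=-13.177
θ=315°:   branch + wants cross > 0 → take C=(8.0052,0.2048) (cross=13.177)
θ=315°: ex = (C−B)/|BC| = (0.8628,0.5055); ey = (-0.5055,0.8628)
θ=315°: P = B + -0.90·ex + 0.72·ey = (1.6879,-2.6622)
θ=329°: B = A + 4.00·(cos329°, sin329°) = (3.4287, -2.0602)
θ=329°: |BD| = 8.8154
θ=329°: circle(B,6.00) ∩ circle(D,4.00): a=5.5421, h=2.2990
θ=329°:   candidates: C₊=(8.2800,1.4703) cross=20.266; C₋=(9.3546,-3.0003) cross=-20.266
θ=329°:   branch + wants cross > 0 → take C=(8.2800,1.4703) (cross=20.266)
θ=329°: ex = (C−B)/|BC| = (0.8086,0.5884); ey = (-0.5884,0.8086)
θ=329°: P = B + -0.90·ex + 0.72·ey = (2.2773,-2.0076)

θ=1°: 2.87 0.27
θ=7°: 2.85 0.76
θ=315°: 1.69 -2.66
θ=329°: 2.28 -2.01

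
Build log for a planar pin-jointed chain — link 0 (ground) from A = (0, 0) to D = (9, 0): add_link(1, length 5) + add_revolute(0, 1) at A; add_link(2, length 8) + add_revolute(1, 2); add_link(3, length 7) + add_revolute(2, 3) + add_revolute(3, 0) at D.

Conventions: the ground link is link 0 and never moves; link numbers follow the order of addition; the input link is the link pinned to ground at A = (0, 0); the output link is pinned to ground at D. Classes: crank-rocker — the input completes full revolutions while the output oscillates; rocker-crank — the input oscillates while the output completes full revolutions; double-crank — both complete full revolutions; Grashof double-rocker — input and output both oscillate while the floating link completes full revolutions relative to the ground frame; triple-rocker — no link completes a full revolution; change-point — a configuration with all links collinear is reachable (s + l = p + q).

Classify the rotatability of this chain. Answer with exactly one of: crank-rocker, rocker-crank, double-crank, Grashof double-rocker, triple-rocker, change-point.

lengths: ground=9, input=5, coupler=8, output=7
sorted: s=5 (shortest), l=9 (longest), p+q=15
s + l = 14 vs p + q = 15
s + l < p + q (Grashof) with shortest = input link → crank-rocker

crank-rocker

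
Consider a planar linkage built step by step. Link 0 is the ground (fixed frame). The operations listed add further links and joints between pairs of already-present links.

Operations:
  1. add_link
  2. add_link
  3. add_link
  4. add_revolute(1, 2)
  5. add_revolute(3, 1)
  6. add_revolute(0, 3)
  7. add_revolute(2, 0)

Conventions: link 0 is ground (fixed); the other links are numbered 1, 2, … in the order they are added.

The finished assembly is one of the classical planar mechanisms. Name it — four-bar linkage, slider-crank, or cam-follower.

links: 4 (incl. ground); joints: 4 revolute, 0 prismatic, 0 higher (cam) pair, forming one closed loop
4 links in a single 4R loop → four-bar linkage

four-bar linkage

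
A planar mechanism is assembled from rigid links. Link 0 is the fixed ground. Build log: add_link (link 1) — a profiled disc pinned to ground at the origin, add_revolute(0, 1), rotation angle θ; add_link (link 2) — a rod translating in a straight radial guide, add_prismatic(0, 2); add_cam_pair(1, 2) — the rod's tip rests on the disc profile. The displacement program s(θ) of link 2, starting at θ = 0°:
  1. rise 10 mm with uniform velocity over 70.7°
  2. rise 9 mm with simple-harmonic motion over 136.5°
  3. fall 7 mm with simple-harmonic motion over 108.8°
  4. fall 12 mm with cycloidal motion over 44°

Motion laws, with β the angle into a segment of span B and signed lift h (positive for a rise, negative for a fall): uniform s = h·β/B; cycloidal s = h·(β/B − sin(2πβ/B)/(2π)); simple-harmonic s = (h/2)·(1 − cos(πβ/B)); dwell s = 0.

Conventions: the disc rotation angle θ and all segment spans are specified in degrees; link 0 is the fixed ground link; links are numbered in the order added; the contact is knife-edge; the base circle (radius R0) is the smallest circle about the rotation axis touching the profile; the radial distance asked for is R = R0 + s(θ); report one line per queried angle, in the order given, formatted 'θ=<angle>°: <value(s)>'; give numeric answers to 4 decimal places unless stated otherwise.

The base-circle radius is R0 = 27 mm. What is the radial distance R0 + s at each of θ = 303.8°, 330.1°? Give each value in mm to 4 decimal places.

seg 1 [0°–70.7°] uniform, h=10: full span → s += 10 → s = 10.0000
seg 2 [70.7°–207.2°] simple-harmonic, h=9: full span → s += 9 → s = 19.0000
seg 3 [207.2°–316°] simple-harmonic, h=-7: θ=303.8° here. β=96.6, B=108.8. -7/2·(1 − cos(π·0.8879)) = -6.7851 → s = 12.2149
seg 3 [207.2°–316°] simple-harmonic, h=-7: full span → s += -7 → s = 12.0000
seg 4 [316°–360°] cycloidal, h=-12: θ=330.1° here. β=14.1, B=44. -12·(0.3205 − sin(2π·0.3205)/(2π)) = -2.1197 → s = 9.8803
θ=303.8°: R = R0 + s = 27 + 12.2149 = 39.2149
θ=330.1°: R = R0 + s = 27 + 9.8803 = 36.8803

θ=303.8°: 39.2149
θ=330.1°: 36.8803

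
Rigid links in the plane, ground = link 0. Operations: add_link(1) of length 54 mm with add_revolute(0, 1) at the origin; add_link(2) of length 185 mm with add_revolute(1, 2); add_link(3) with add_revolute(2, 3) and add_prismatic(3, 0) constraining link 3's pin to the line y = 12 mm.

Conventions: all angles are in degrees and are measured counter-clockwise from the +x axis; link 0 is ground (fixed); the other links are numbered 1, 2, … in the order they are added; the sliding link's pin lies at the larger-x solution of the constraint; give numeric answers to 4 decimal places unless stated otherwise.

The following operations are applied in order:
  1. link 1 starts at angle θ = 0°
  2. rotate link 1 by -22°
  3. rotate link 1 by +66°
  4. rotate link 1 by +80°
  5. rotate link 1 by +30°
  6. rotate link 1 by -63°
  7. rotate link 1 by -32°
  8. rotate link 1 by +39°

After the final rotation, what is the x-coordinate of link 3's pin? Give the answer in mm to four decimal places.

geometry: r = 54 mm, L = 185 mm, e = 12 mm; θ starts at 0°
rotate link 1 by -22°: θ ← 0° -22° = -22°
rotate link 1 by +66°: θ ← -22° +66° = 44°
rotate link 1 by +80°: θ ← 44° +80° = 124°
rotate link 1 by +30°: θ ← 124° +30° = 154°
rotate link 1 by -63°: θ ← 154° -63° = 91°
rotate link 1 by -32°: θ ← 91° -32° = 59°
rotate link 1 by +39°: θ ← 59° +39° = 98°
crank pin P = (r cos θ, r sin θ) = (-7.515347, 53.474476)
h = r sin θ − e = 53.474476 − 12 = 41.474476
x = r cos θ + √(L² − h²) = -7.515347 + 180.291064 = 172.775717

172.7757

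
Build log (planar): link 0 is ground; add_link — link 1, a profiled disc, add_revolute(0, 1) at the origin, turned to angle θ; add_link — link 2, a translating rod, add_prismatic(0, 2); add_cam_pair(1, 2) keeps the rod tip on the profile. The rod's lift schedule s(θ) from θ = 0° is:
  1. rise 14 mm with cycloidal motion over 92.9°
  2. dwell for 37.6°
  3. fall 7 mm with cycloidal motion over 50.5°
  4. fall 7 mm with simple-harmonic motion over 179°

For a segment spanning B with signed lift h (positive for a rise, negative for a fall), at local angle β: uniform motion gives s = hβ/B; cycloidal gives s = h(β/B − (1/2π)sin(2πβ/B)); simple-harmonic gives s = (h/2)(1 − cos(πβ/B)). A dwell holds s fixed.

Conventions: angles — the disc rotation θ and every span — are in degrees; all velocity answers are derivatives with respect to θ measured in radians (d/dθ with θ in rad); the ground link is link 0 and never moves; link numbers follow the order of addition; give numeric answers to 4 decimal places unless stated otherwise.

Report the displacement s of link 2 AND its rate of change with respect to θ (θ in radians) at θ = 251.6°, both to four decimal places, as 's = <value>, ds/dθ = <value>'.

seg 1 [0°–92.9°] cycloidal, h=14: full span → s += 14 → s = 14.0000
seg 2 [92.9°–130.5°] dwell: s stays 14.0000
seg 3 [130.5°–181°] cycloidal, h=-7: full span → s += -7 → s = 7.0000
seg 4 [181°–360°] simple-harmonic, h=-7: θ=251.6° here. β=70.6, B=179. -7/2·(1 − cos(π·0.3944)) = -2.3602 → s = 4.6398
velocity in seg [181°–360°] (simple-harmonic), θ in radians: β = 70.6° = 1.2322 rad, B = 179° = 3.1241 rad; ds/dθ = (πh/(2B)) sin(πβ/B) = (π·(-7)/(2·3.1241)) sin(π·0.3944) = -3.327691 mm/rad

s = 4.6398, ds/dθ = -3.3277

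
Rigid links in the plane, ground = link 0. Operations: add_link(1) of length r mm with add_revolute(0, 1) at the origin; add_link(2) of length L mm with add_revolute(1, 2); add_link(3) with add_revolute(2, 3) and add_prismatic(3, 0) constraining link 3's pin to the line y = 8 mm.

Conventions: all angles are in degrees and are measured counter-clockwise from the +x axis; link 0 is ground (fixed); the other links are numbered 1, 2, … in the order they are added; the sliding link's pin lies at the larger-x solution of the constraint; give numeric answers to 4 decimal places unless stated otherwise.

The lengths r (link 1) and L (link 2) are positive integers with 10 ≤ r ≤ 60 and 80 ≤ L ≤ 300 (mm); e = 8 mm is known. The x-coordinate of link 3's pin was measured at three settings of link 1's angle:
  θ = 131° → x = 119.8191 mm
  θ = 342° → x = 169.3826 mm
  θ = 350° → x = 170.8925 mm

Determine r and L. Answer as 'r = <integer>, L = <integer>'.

constraint per measurement: (x − r cos θ)² + (r sin θ − e)² = L²
subtracting the θ₁ and θ₂ equations cancels the r² and L² terms:
r = (x₁² − x₂²) / (2[(x₁cos θ₁ + e sin θ₁) − (x₂cos θ₂ + e sin θ₂)]) = 31.0000 → r = 31
L² = (x₁ − r cos θ₁)² + (r sin θ₁ − e)² = 19881.0017 → L = 141.0000 → L = 141
check at θ₃=350°: x = 170.8925 (printed 170.8925) ✓

r = 31, L = 141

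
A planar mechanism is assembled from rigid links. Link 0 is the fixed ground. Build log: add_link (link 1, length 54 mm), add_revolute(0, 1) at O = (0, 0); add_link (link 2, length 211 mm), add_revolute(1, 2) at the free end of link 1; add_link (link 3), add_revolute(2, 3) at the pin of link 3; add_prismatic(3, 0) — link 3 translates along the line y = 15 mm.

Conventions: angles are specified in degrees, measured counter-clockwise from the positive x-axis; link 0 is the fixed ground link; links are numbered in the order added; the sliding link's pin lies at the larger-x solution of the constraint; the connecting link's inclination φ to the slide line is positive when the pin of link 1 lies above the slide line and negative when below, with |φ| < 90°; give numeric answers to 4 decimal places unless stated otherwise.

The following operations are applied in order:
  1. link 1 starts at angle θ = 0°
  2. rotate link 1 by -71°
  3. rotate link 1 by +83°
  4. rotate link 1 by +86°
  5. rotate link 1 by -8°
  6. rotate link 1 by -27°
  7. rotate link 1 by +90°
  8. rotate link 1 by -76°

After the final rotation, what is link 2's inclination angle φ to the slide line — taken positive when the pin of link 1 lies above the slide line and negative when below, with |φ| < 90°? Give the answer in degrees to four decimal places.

geometry: r = 54 mm, L = 211 mm, e = 15 mm; θ starts at 0°
rotate link 1 by -71°: θ ← 0° -71° = -71°
rotate link 1 by +83°: θ ← -71° +83° = 12°
rotate link 1 by +86°: θ ← 12° +86° = 98°
rotate link 1 by -8°: θ ← 98° -8° = 90°
rotate link 1 by -27°: θ ← 90° -27° = 63°
rotate link 1 by +90°: θ ← 63° +90° = 153°
rotate link 1 by -76°: θ ← 153° -76° = 77°
h = r sin θ − e = 52.615983 − 15 = 37.615983
sin φ = h / L = 37.615983 / 211 = 0.17827480
φ = arcsin(0.17827480) = 10.269288°

10.2693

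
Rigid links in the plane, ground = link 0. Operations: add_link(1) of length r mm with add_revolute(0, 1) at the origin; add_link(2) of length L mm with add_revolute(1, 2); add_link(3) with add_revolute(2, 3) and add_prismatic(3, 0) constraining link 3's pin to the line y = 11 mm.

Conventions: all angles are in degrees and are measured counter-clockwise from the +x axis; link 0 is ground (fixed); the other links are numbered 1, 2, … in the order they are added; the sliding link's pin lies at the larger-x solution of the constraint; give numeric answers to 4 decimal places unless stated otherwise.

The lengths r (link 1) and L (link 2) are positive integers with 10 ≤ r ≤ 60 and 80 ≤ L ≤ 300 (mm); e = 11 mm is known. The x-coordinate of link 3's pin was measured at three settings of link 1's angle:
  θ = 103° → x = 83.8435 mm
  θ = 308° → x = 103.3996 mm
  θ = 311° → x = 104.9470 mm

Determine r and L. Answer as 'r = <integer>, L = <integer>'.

constraint per measurement: (x − r cos θ)² + (r sin θ − e)² = L²
subtracting the θ₁ and θ₂ equations cancels the r² and L² terms:
r = (x₁² − x₂²) / (2[(x₁cos θ₁ + e sin θ₁) − (x₂cos θ₂ + e sin θ₂)]) = 28.9999 → r = 29
L² = (x₁ − r cos θ₁)² + (r sin θ₁ − e)² = 8464.0040 → L = 92.0000 → L = 92
check at θ₃=311°: x = 104.9470 (printed 104.9470) ✓

r = 29, L = 92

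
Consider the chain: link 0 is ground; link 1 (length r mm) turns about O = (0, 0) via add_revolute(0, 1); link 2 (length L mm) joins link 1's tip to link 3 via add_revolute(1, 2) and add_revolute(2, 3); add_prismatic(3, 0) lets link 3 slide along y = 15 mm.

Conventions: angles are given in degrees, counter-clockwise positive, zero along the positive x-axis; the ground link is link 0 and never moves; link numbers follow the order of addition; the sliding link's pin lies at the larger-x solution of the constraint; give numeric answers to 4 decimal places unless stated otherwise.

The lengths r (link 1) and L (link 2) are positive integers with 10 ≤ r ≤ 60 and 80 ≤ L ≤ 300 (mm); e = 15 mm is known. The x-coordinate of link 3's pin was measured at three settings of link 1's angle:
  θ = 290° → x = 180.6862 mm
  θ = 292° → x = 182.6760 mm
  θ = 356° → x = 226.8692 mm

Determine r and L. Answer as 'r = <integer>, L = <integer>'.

constraint per measurement: (x − r cos θ)² + (r sin θ − e)² = L²
subtracting the θ₁ and θ₂ equations cancels the r² and L² terms:
r = (x₁² − x₂²) / (2[(x₁cos θ₁ + e sin θ₁) − (x₂cos θ₂ + e sin θ₂)]) = 52.9998 → r = 53
L² = (x₁ − r cos θ₁)² + (r sin θ₁ − e)² = 30624.9922 → L = 175.0000 → L = 175
check at θ₃=356°: x = 226.8692 (printed 226.8692) ✓

r = 53, L = 175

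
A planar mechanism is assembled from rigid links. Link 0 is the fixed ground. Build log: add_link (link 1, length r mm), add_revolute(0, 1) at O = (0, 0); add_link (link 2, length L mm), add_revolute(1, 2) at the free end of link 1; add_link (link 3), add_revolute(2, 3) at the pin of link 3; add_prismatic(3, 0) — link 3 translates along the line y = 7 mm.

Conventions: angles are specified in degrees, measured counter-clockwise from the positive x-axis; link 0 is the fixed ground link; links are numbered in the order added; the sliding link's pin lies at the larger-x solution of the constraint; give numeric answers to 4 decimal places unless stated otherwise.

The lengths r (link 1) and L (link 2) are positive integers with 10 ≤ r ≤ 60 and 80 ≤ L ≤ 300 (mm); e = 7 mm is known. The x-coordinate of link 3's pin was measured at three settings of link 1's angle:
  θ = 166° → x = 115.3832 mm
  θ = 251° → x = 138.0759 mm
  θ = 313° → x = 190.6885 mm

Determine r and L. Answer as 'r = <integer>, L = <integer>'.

constraint per measurement: (x − r cos θ)² + (r sin θ − e)² = L²
subtracting the θ₁ and θ₂ equations cancels the r² and L² terms:
r = (x₁² − x₂²) / (2[(x₁cos θ₁ + e sin θ₁) − (x₂cos θ₂ + e sin θ₂)]) = 48.9999 → r = 49
L² = (x₁ − r cos θ₁)² + (r sin θ₁ − e)² = 26568.9954 → L = 163.0000 → L = 163
check at θ₃=313°: x = 190.6885 (printed 190.6885) ✓

r = 49, L = 163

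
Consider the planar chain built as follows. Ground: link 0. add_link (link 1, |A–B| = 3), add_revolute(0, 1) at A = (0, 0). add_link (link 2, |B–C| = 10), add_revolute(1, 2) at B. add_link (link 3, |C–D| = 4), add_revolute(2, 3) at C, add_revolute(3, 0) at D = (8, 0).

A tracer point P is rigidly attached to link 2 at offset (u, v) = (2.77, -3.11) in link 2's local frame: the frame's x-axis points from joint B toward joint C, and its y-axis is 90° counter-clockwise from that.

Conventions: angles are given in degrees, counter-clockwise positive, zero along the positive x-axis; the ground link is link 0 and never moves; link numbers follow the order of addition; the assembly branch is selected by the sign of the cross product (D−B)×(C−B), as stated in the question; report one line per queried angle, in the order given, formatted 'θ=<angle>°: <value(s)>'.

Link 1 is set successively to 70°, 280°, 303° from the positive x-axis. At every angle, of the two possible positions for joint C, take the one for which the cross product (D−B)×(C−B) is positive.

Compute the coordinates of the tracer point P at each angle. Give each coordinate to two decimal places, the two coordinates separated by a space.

A=(0,0), D=(8.00,0)
θ=70°: B = A + 3.00·(cos70°, sin70°) = (1.0261, 2.8191)
θ=70°: |BD| = 7.5222
θ=70°: circle(B,10.00) ∩ circle(D,4.00): a=9.3446, h=3.5607
θ=70°:   candidates: C₊=(11.0240,2.6182) cross=26.784; C₋=(8.3551,-3.9842) cross=-26.784
θ=70°:   branch + wants cross > 0 → take C=(11.0240,2.6182) (cross=26.784)
θ=70°: ex = (C−B)/|BC| = (0.9998,-0.0201); ey = (0.0201,0.9998)
θ=70°: P = B + 2.77·ex + -3.11·ey = (3.7330,-0.3459)
θ=280°: B = A + 3.00·(cos280°, sin280°) = (0.5209, -2.9544)
θ=280°: |BD| = 8.0414
θ=280°: circle(B,10.00) ∩ circle(D,4.00): a=9.2437, h=3.8151
θ=280°:   candidates: C₊=(7.7165,3.9899) cross=30.679; C₋=(10.5198,-3.1066) cross=-30.679
θ=280°:   branch + wants cross > 0 → take C=(7.7165,3.9899) (cross=30.679)
θ=280°: ex = (C−B)/|BC| = (0.7196,0.6944); ey = (-0.6944,0.7196)
θ=280°: P = B + 2.77·ex + -3.11·ey = (4.6738,-3.2686)
θ=303°: B = A + 3.00·(cos303°, sin303°) = (1.6339, -2.5160)
θ=303°: |BD| = 6.8452
θ=303°: circle(B,10.00) ∩ circle(D,4.00): a=9.5583, h=2.9393
θ=303°:   candidates: C₊=(9.4428,3.7307) cross=20.120; C₋=(11.6035,-1.7364) cross=-20.120
θ=303°:   branch + wants cross > 0 → take C=(9.4428,3.7307) (cross=20.120)
θ=303°: ex = (C−B)/|BC| = (0.7809,0.6247); ey = (-0.6247,0.7809)
θ=303°: P = B + 2.77·ex + -3.11·ey = (5.7397,-3.2142)

θ=70°: 3.73 -0.35
θ=280°: 4.67 -3.27
θ=303°: 5.74 -3.21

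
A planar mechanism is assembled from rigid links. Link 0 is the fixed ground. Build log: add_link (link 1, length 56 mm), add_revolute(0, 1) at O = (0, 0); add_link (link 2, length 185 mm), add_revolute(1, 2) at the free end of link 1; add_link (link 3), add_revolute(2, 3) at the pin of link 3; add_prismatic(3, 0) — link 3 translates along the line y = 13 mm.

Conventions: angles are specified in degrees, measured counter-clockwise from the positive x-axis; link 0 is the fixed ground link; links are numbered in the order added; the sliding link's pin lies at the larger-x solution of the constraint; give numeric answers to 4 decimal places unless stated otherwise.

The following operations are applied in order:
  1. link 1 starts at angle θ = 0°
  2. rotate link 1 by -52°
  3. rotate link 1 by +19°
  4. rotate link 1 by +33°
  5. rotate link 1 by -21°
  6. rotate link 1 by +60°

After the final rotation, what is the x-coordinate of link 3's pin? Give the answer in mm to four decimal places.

geometry: r = 56 mm, L = 185 mm, e = 13 mm; θ starts at 0°
rotate link 1 by -52°: θ ← 0° -52° = -52°
rotate link 1 by +19°: θ ← -52° +19° = -33°
rotate link 1 by +33°: θ ← -33° +33° = 0°
rotate link 1 by -21°: θ ← 0° -21° = -21°
rotate link 1 by +60°: θ ← -21° +60° = 39°
crank pin P = (r cos θ, r sin θ) = (43.520174, 35.241942)
h = r sin θ − e = 35.241942 − 13 = 22.241942
x = r cos θ + √(L² − h²) = 43.520174 + 183.658095 = 227.178269

227.1783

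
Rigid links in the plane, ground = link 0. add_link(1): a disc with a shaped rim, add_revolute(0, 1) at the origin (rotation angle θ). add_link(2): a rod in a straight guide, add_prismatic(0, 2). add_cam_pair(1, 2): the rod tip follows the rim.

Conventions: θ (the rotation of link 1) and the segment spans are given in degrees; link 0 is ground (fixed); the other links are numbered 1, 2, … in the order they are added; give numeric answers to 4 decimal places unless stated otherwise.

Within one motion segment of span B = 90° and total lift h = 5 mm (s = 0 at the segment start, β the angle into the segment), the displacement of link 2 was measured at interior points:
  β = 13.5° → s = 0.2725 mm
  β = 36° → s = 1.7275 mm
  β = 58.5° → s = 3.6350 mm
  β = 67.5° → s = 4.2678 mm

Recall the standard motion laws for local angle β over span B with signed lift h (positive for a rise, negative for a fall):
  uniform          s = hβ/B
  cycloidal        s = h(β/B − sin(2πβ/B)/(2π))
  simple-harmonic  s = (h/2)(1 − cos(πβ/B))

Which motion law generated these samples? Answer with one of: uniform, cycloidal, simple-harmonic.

candidates at β/B = r: uniform s = h·r (linear in β); cycloidal s = h·(r − sin(2πr)/(2π)); simple-harmonic s = (h/2)(1 − cos(πr))
β=13.5°: printed 0.2725 | uniform 0.7500, cycloidal 0.1062, simple-harmonic 0.2725
β=36°: printed 1.7275 | uniform 2.0000, cycloidal 1.5323, simple-harmonic 1.7275
β=58.5°: printed 3.6350 | uniform 3.2500, cycloidal 3.8938, simple-harmonic 3.6350
β=67.5°: printed 4.2678 | uniform 3.7500, cycloidal 4.5458, simple-harmonic 4.2678
only one law matches every sample → simple-harmonic

simple-harmonic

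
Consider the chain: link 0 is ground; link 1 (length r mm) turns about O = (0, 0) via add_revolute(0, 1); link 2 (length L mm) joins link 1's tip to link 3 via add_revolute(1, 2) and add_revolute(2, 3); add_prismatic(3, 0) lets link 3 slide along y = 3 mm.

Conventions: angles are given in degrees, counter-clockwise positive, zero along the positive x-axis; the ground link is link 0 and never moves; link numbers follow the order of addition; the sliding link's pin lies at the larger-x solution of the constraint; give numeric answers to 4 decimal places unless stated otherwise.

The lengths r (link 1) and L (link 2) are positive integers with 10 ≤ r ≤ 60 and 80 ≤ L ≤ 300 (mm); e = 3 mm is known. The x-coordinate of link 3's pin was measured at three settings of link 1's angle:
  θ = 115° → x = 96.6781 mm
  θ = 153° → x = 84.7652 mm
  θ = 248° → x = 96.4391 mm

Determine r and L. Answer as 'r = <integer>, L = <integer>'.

constraint per measurement: (x − r cos θ)² + (r sin θ − e)² = L²
subtracting the θ₁ and θ₂ equations cancels the r² and L² terms:
r = (x₁² − x₂²) / (2[(x₁cos θ₁ + e sin θ₁) − (x₂cos θ₂ + e sin θ₂)]) = 29.9999 → r = 30
L² = (x₁ − r cos θ₁)² + (r sin θ₁ − e)² = 12543.9955 → L = 112.0000 → L = 112
check at θ₃=248°: x = 96.4391 (printed 96.4391) ✓

r = 30, L = 112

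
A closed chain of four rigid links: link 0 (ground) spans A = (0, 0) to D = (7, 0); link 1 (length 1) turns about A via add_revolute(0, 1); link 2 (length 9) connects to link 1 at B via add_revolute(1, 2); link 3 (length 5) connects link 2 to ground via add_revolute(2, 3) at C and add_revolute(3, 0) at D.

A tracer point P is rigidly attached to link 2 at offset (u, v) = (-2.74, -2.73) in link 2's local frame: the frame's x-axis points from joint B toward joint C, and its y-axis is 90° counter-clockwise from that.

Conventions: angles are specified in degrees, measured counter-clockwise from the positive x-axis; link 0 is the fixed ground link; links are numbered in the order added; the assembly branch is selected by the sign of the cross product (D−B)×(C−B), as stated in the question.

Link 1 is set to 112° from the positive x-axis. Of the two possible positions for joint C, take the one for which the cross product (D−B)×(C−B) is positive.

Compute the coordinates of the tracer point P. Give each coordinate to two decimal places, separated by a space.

A=(0,0), D=(7.00,0)
B = A + 1.00·(cos112°, sin112°) = (-0.3746, 0.9272)
|BD| = 7.4327
circle(B,9.00) ∩ circle(D,5.00): a=7.4835, h=4.9997
  candidates: C₊=(7.6741,4.9543) cross=37.161; C₋=(6.4267,-4.9670) cross=-37.161
  branch + wants cross > 0 → take C=(7.6741,4.9543) (cross=37.161)
ex = (C−B)/|BC| = (0.8943,0.4475); ey = (-0.4475,0.8943)
P = B + -2.74·ex + -2.73·ey = (-1.6034,-2.7403)

-1.60 -2.74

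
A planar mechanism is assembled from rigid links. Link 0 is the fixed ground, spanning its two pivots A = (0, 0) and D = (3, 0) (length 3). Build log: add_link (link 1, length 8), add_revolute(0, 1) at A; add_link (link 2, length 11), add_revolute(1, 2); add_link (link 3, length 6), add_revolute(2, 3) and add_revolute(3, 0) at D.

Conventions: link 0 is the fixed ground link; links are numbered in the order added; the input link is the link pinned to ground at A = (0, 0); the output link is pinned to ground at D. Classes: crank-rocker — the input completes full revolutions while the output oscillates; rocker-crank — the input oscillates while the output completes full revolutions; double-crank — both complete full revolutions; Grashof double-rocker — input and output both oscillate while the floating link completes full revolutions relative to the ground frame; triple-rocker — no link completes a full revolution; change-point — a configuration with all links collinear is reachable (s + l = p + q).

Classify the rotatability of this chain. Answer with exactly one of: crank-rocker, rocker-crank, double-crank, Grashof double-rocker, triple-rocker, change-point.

lengths: ground=3, input=8, coupler=11, output=6
sorted: s=3 (shortest), l=11 (longest), p+q=14
s + l = 14 vs p + q = 14
s + l = p + q → change-point (collinear configuration reachable)

change-point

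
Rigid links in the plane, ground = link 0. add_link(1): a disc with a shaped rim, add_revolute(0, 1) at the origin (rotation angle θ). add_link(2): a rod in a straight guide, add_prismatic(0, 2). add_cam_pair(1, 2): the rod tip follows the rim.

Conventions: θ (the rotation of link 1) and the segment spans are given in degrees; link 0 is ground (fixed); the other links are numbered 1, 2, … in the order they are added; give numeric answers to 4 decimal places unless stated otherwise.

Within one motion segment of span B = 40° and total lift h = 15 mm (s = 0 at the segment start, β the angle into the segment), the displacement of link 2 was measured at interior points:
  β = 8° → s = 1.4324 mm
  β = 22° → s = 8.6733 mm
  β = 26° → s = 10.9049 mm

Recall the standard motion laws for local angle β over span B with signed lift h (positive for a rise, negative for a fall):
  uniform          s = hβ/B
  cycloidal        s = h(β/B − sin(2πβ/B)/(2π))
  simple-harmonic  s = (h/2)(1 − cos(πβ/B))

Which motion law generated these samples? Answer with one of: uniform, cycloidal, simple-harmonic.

candidates at β/B = r: uniform s = h·r (linear in β); cycloidal s = h·(r − sin(2πr)/(2π)); simple-harmonic s = (h/2)(1 − cos(πr))
β=8°: printed 1.4324 | uniform 3.0000, cycloidal 0.7295, simple-harmonic 1.4324
β=22°: printed 8.6733 | uniform 8.2500, cycloidal 8.9877, simple-harmonic 8.6733
β=26°: printed 10.9049 | uniform 9.7500, cycloidal 11.6814, simple-harmonic 10.9049
only one law matches every sample → simple-harmonic

simple-harmonic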